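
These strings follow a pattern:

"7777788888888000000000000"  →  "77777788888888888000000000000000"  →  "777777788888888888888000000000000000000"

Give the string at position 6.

The n-th term is n+2 7's then 3n-1 8's then 3n+3 0's, where the shown terms are n = 3, 4, 5.
Setting n = 8 gives 10, 23, 27 characters in each block.

777777777788888888888888888888888000000000000000000000000000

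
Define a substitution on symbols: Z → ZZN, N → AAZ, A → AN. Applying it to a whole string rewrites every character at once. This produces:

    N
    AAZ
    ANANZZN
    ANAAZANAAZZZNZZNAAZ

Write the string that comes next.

ANAAZANANZZNANAAZANANZZNZZNZZNAAZZZNZZNAAZANANZZN

Applying the rule to each of the 19 symbols of ANAAZANAAZZZNZZNAAZ gives the pieces AN AAZ AN AN ZZN AN AAZ AN AN ZZN ZZN ZZN AAZ ZZN ZZN AAZ AN AN ZZN, which concatenate to the answer.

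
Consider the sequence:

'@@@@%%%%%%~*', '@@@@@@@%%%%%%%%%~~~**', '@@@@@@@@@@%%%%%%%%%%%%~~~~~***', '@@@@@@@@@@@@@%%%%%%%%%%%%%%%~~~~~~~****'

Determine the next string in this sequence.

@@@@@@@@@@@@@@@@%%%%%%%%%%%%%%%%%%~~~~~~~~~*****

Each string has the form @^{3n+1} %^{3n+3} ~^{2n-1} *^{n} (n = 1, 2, …).
For the next term, n = 5, so the run lengths are 16, 18, 9, 5.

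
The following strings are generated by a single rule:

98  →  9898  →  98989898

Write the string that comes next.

Every step duplicates the string.
So the next term is two copies of 98989898.

9898989898989898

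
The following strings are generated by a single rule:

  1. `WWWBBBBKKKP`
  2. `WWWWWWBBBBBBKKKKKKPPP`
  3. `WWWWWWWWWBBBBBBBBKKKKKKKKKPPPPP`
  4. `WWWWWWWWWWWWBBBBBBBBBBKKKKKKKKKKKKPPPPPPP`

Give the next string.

Reading off run lengths: W runs 3, 6, 9, 12; B runs 4, 6, 8, 10; K runs 3, 6, 9, 12; P runs 1, 3, 5, 7 — each is linear in n (n = 1, 2, …).
Setting n = 5 gives 15, 12, 15, 9 characters in each block.

WWWWWWWWWWWWWWWBBBBBBBBBBBBKKKKKKKKKKKKKKKPPPPPPPPP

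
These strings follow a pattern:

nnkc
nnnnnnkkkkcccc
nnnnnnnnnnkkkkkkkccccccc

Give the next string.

nnnnnnnnnnnnnnkkkkkkkkkkcccccccccc

Reading off run lengths: n runs 2, 6, 10; k runs 1, 4, 7; c runs 1, 4, 7 — each is linear in n (n = 1, 2, …).
For the next term, n = 4, so the run lengths are 14, 10, 10.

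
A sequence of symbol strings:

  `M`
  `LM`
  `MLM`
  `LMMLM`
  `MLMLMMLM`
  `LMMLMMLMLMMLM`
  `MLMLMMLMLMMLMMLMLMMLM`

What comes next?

LMMLMMLMLMMLMMLMLMMLMLMMLMMLMLMMLM

This is a Fibonacci-style word recurrence s(k) = s(k−2)·s(k−1): e.g. M·LM = MLM.
So term 8 is LMMLMMLMLMMLM·MLMLMMLMLMMLMMLMLMMLM.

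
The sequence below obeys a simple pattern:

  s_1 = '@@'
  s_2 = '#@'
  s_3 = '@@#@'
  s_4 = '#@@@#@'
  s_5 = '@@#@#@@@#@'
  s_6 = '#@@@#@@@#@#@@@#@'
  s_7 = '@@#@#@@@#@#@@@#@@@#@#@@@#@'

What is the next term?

#@@@#@@@#@#@@@#@@@#@#@@@#@#@@@#@@@#@#@@@#@

This is a Fibonacci-style word recurrence s(k) = s(k−2)·s(k−1): e.g. @@·#@ = @@#@.
So term 8 is #@@@#@@@#@#@@@#@·@@#@#@@@#@#@@@#@@@#@#@@@#@.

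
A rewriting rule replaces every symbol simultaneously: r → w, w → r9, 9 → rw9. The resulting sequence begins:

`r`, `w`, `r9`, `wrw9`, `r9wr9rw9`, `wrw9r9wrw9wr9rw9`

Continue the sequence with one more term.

Applying the rule to each of the 16 symbols of wrw9r9wrw9wr9rw9 gives the pieces r9 w r9 rw9 w rw9 r9 w r9 rw9 r9 w rw9 w r9 rw9, which concatenate to the answer.

r9wr9rw9wrw9r9wr9rw9r9wrw9wr9rw9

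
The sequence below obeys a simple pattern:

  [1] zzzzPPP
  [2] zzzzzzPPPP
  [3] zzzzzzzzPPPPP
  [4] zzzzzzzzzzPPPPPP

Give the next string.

zzzzzzzzzzzzPPPPPPP

Each string has the form z^{2n} P^{n+1}, where the shown terms are n = 2, 3, 4, 5.
Setting n = 6 gives 12, 7 characters in each block.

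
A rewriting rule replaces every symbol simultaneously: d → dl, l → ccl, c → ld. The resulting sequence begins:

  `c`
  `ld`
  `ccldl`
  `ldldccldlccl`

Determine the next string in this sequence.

Rewriting each symbol of ldldccldlccl: l→ccl, d→dl, l→ccl, d→dl, c→ld, c→ld, l→ccl, d→dl, l→ccl, c→ld, c→ld, l→ccl, which concatenates to ccl dl ccl dl ld ld ccl dl ccl ld ld ccl.

ccldlccldlldldccldlcclldldccl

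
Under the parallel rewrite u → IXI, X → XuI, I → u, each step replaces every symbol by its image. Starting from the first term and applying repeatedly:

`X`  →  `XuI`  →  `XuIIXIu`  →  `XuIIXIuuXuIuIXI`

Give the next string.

XuIIXIuuXuIuIXIIXIXuIIXIuIXIuXuIu

Applying the rule to each of the 15 symbols of XuIIXIuuXuIuIXI gives the pieces XuI IXI u u XuI u IXI IXI XuI IXI u IXI u XuI u, which concatenate to the answer.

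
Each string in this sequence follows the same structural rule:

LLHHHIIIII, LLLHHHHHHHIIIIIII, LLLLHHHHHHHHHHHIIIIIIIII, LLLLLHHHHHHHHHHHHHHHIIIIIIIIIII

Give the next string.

LLLLLLHHHHHHHHHHHHHHHHHHHIIIIIIIIIIIII

The n-th term is n+1 L's then 4n-1 H's then 2n+3 I's (n = 1, 2, …).
Setting n = 5 gives 6, 19, 13 characters in each block.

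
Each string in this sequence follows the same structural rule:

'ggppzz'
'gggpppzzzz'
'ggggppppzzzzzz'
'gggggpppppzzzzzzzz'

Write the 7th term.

The n-th term is n+1 g's then n+1 p's then 2n z's (n = 1, 2, …).
For term 7, n = 7, so the run lengths are 8, 8, 14.

ggggggggppppppppzzzzzzzzzzzzzz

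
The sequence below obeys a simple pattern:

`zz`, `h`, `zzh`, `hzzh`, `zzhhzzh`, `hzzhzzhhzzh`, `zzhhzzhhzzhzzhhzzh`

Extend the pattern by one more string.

This is a Fibonacci-style word recurrence s(k) = s(k−2)·s(k−1): e.g. zz·h = zzh.
So term 8 is hzzhzzhhzzh·zzhhzzhhzzhzzhhzzh.

hzzhzzhhzzhzzhhzzhhzzhzzhhzzh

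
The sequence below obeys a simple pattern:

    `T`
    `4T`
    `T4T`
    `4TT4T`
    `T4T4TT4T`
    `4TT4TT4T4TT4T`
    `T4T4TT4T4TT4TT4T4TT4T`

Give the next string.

Each term (from the third on) is the two preceding terms concatenated in order: term 3 = T·4T = T4T.
The next term joins 4TT4TT4T4TT4T and T4T4TT4T4TT4TT4T4TT4T.

4TT4TT4T4TT4TT4T4TT4T4TT4TT4T4TT4T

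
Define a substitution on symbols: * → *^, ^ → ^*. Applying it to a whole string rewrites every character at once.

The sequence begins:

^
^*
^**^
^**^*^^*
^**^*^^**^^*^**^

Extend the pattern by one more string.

^**^*^^**^^*^**^*^^*^**^^**^*^^*

φ(^**^*^^**^^*^**^) expands symbol-by-symbol to ^* *^ *^ ^* *^ ^* ^* *^ *^ ^* ^* *^ ^* *^ *^ ^*; joining the 16 pieces gives the next term.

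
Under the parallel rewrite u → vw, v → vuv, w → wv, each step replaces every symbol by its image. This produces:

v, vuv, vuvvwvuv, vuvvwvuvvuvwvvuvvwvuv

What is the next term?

Applying the rule to each of the 21 symbols of vuvvwvuvvuvwvvuvvwvuv gives the pieces vuv vw vuv vuv wv vuv vw vuv vuv vw vuv wv vuv vuv vw vuv vuv wv vuv vw vuv, which concatenate to the answer.

vuvvwvuvvuvwvvuvvwvuvvuvvwvuvwvvuvvuvvwvuvvuvwvvuvvwvuv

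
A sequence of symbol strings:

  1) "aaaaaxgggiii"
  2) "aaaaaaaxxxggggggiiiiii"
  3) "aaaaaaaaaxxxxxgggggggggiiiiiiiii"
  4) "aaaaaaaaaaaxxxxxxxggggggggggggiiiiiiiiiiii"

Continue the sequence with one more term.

The n-th term is 2n+3 a's then 2n-1 x's then 3n g's then 3n i's (n = 1, 2, …).
For the next term, n = 5, so the run lengths are 13, 9, 15, 15.

aaaaaaaaaaaaaxxxxxxxxxgggggggggggggggiiiiiiiiiiiiiii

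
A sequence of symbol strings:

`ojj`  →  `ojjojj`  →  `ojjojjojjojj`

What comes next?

Each string is two copies of the previous one concatenated.
So the next term is two copies of ojjojjojjojj.

ojjojjojjojjojjojjojjojj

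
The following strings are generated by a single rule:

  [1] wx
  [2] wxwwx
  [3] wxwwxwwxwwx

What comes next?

wxwwxwwxwwxwwxwwxwwxwwx

Every step duplicates the string with 'w' between the halves.
One more doubling of wxwwxwwxwwx gives the answer.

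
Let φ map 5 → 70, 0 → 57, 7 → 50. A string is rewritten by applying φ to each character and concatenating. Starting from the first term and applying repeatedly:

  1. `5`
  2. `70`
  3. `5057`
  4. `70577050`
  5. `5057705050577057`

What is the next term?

70577050505770577057705050577050

Applying the rule to each of the 16 symbols of 5057705050577057 gives the pieces 70 57 70 50 50 57 70 57 70 57 70 50 50 57 70 50, which concatenate to the answer.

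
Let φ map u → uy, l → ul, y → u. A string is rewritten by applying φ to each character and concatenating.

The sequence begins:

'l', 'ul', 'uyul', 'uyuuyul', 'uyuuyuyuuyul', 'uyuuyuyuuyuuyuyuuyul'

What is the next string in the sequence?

Rewriting the 20 symbols of uyuuyuyuuyuuyuyuuyul one by one yields uy u uy uy u uy u uy uy u uy uy u uy u uy uy u uy ul; concatenated:

uyuuyuyuuyuuyuyuuyuyuuyuuyuyuuyul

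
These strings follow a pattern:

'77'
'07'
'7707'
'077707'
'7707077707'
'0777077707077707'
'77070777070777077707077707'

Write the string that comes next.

077707770707770777070777070777077707077707

Each term (from the third on) is the two preceding terms concatenated in order: term 3 = 77·07 = 7707.
So term 8 is 0777077707077707·77070777070777077707077707.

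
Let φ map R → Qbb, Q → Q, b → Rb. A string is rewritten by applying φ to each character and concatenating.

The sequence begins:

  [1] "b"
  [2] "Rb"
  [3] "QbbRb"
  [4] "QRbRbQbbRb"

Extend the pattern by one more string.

QQbbRbQbbRbQRbRbQbbRb

Expanding QRbRbQbbRb: Q→Q, R→Qbb, b→Rb, R→Qbb, b→Rb, Q→Q, b→Rb, b→Rb, R→Qbb, b→Rb. Concatenated: Q Qbb Rb Qbb Rb Q Rb Rb Qbb Rb.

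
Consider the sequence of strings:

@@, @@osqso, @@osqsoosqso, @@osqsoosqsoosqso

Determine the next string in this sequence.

Every step adds osqso to the end: s(k+1) = s(k)·osqso.
One more step from @@osqsoosqsoosqso gives the answer.

@@osqsoosqsoosqsoosqso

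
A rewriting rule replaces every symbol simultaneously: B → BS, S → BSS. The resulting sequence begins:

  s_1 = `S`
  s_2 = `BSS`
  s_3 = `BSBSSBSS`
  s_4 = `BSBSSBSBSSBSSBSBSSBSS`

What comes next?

BSBSSBSBSSBSSBSBSSBSBSSBSSBSBSSBSSBSBSSBSBSSBSSBSBSSBSS

Applying the rule to each of the 21 symbols of BSBSSBSBSSBSSBSBSSBSS gives the pieces BS BSS BS BSS BSS BS BSS BS BSS BSS BS BSS BSS BS BSS BS BSS BSS BS BSS BSS, which concatenate to the answer.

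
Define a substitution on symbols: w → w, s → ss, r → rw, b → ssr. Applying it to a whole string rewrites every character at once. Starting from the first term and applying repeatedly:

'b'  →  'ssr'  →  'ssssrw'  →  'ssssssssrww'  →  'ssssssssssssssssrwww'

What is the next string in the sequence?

Applying the rule to each of the 20 symbols of ssssssssssssssssrwww gives the pieces ss ss ss ss ss ss ss ss ss ss ss ss ss ss ss ss rw w w w, which concatenate to the answer.

ssssssssssssssssssssssssssssssssrwwww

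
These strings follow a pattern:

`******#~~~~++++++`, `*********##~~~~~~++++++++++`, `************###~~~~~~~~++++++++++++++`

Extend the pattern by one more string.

***************####~~~~~~~~~~++++++++++++++++++

The n-th term is 3n+3 *'s then n #'s then 2n+2 ~'s then 4n+2 +'s (n = 1, 2, …).
Setting n = 4 gives 15, 4, 10, 18 characters in each block.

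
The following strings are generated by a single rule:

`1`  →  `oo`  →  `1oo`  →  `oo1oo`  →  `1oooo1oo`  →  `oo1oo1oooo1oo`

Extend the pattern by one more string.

This is a Fibonacci-style word recurrence s(k) = s(k−2)·s(k−1): e.g. 1·oo = 1oo.
The next term joins 1oooo1oo and oo1oo1oooo1oo.

1oooo1oooo1oo1oooo1oo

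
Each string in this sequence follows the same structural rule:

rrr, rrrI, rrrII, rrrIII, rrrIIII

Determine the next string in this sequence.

The strings grow by a fixed suffix I each time.
One more step from rrrIIII gives the answer.

rrrIIIII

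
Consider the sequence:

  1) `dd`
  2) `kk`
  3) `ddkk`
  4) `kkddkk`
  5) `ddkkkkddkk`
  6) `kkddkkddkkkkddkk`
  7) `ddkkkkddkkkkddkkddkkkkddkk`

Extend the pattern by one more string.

kkddkkddkkkkddkkddkkkkddkkkkddkkddkkkkddkk

Each term (from the third on) is the two preceding terms concatenated in order: term 3 = dd·kk = ddkk.
Continuing: kkddkkddkkkkddkk · ddkkkkddkkkkddkkddkkkkddkk gives term 8.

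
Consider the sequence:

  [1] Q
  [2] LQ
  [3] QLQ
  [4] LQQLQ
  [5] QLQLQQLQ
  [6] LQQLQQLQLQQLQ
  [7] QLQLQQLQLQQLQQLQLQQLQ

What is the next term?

This is a Fibonacci-style word recurrence s(k) = s(k−2)·s(k−1): e.g. Q·LQ = QLQ.
So term 8 is LQQLQQLQLQQLQ·QLQLQQLQLQQLQQLQLQQLQ.

LQQLQQLQLQQLQQLQLQQLQLQQLQQLQLQQLQ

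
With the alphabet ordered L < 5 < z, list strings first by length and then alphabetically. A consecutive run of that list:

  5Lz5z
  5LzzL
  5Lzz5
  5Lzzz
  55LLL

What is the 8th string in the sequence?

Continuing the enumeration 3 steps past 55LLL: 55LLL → 55LL5 → 55LLz → (answer).

55L5L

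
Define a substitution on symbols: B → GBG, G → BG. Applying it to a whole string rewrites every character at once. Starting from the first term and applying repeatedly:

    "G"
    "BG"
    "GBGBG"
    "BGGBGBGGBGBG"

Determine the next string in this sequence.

GBGBGBGGBGBGGBGBGBGGBGBGGBGBG

Rewriting each symbol of BGGBGBGGBGBG: B→GBG, G→BG, G→BG, B→GBG, G→BG, B→GBG, G→BG, G→BG, B→GBG, G→BG, B→GBG, G→BG, which concatenates to GBG BG BG GBG BG GBG BG BG GBG BG GBG BG.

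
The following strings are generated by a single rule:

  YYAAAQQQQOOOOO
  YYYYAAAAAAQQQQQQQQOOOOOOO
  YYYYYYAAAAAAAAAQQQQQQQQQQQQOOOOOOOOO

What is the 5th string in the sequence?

YYYYYYYYYYAAAAAAAAAAAAAAAQQQQQQQQQQQQQQQQQQQQOOOOOOOOOOOOO

The n-th term is 2n Y's then 3n A's then 4n Q's then 2n+3 O's (n = 1, 2, …).
At n = 5 the blocks have lengths 10, 15, 20, 13.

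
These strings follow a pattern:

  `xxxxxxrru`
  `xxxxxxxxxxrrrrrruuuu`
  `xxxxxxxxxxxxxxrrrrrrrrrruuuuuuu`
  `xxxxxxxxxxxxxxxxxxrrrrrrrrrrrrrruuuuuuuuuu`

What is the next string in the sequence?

Term n consists of 4n+2 x's, followed by 4n-2 r's, followed by 3n-2 u's (n = 1, 2, …).
Setting n = 5 gives 22, 18, 13 characters in each block.

xxxxxxxxxxxxxxxxxxxxxxrrrrrrrrrrrrrrrrrruuuuuuuuuuuuu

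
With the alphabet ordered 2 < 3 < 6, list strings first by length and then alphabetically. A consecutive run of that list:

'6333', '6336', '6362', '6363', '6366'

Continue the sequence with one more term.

6622

The successor of 6366 increments the rightmost position that isn't already 6 and resets every position after it to 2.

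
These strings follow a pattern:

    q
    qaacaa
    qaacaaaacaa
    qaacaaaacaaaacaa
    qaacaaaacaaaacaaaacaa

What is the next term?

Every step adds aacaa to the end: s(k+1) = s(k)·aacaa.
One more step from qaacaaaacaaaacaaaacaa gives the answer.

qaacaaaacaaaacaaaacaaaacaa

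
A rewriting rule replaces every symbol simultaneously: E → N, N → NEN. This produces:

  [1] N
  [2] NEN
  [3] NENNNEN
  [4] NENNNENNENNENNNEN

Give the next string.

Rewriting the 17 symbols of NENNNENNENNENNNEN one by one yields NEN N NEN NEN NEN N NEN NEN N NEN NEN N NEN NEN NEN N NEN; concatenated:

NENNNENNENNENNNENNENNNENNENNNENNENNENNNEN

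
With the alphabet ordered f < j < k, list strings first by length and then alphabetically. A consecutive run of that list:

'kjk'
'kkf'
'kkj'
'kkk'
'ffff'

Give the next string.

fffj

The successor of ffff increments the rightmost position that isn't already k and resets every position after it to f.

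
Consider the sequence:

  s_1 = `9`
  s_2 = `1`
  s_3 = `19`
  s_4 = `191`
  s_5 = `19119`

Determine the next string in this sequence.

19119191

From term 3 onward, concatenate the last term with the second-to-last: 1·9 = 19, 19·1 = 191, …
The next term joins 19119 and 191.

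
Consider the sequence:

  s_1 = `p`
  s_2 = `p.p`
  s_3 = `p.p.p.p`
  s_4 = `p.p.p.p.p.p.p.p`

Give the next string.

s(k+1) = s(k)·.·s(k) — each term doubles the last with '.' between the halves.
Doubling p.p.p.p.p.p.p.p with '.' between the halves:

p.p.p.p.p.p.p.p.p.p.p.p.p.p.p.p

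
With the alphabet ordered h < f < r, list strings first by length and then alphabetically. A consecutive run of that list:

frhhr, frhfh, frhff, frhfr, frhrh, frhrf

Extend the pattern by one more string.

Treat frhrf as a base-3 numeral over the given alphabet and add one, carrying through any trailing r's.

frhrr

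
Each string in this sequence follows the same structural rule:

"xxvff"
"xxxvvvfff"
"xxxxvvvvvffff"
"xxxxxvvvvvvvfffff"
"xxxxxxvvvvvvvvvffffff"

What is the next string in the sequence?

Each string has the form x^{n+1} v^{2n-1} f^{n+1} (n = 1, 2, …).
For the next term, n = 6, so the run lengths are 7, 11, 7.

xxxxxxxvvvvvvvvvvvfffffff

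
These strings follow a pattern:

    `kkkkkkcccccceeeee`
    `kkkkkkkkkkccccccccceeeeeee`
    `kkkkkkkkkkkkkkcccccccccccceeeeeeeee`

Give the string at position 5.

kkkkkkkkkkkkkkkkkkkkkkcccccccccccccccccceeeeeeeeeeeee

Each string has the form k^{4n-2} c^{3n} e^{2n+1}, where the shown terms are n = 2, 3, 4.
At n = 6 the blocks have lengths 22, 18, 13.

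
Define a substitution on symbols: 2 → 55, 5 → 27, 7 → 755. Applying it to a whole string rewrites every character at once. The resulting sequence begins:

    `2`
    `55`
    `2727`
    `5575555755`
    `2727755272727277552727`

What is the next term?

557555575575527275575555755557555575575527275575555755

Replace each of the 22 characters of 2727755272727277552727 in place — 55 755 55 755 755 27 27 55 755 55 755 55 755 55 755 755 27 27 55 755 55 755 — and concatenate.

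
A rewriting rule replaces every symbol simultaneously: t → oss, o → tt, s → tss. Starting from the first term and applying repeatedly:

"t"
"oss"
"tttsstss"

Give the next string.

ossossosstsstssosstsstss

Apply φ to tttsstss symbol by symbol: t→oss, t→oss, t→oss, s→tss, s→tss, t→oss, s→tss, s→tss; joined: oss oss oss tss tss oss tss tss.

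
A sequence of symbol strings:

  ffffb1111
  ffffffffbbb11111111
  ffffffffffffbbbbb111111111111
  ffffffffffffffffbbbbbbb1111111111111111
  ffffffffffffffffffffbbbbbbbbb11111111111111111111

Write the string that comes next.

ffffffffffffffffffffffffbbbbbbbbbbb111111111111111111111111

Term n consists of 4n f's, followed by 2n-1 b's, followed by 4n 1's (n = 1, 2, …).
At n = 6 the blocks have lengths 24, 11, 24.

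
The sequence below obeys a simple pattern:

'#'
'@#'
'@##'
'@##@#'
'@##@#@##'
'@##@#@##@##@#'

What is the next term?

From term 3 onward, concatenate the last term with the second-to-last: @#·# = @##, @##·@# = @##@#, …
The next term joins @##@#@##@##@# and @##@#@##.

@##@#@##@##@#@##@#@##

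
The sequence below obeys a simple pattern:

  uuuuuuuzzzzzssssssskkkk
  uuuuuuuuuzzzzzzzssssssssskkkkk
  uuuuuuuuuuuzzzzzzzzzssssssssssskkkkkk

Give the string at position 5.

uuuuuuuuuuuuuuuzzzzzzzzzzzzzssssssssssssssskkkkkkkk

Reading off run lengths: u runs 7, 9, 11; z runs 5, 7, 9; s runs 7, 9, 11; k runs 4, 5, 6 — each is linear in n, where the shown terms are n = 3, 4, 5.
Setting n = 7 gives 15, 13, 15, 8 characters in each block.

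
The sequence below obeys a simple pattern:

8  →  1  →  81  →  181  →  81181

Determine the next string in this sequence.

18181181

This is a Fibonacci-style word recurrence s(k) = s(k−2)·s(k−1): e.g. 8·1 = 81.
The next term joins 181 and 81181.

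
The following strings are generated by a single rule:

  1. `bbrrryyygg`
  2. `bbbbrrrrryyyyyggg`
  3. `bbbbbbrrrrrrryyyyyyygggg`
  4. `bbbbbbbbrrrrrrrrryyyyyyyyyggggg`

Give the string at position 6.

bbbbbbbbbbbbrrrrrrrrrrrrryyyyyyyyyyyyyggggggg

Term n consists of 2n b's, followed by 2n+1 r's, followed by 2n+1 y's, followed by n+1 g's (n = 1, 2, …).
For term 6, n = 6, so the run lengths are 12, 13, 13, 7.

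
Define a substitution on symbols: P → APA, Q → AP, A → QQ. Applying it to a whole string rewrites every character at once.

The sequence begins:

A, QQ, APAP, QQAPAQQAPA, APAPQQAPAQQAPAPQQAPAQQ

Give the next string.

Rewriting the 22 symbols of APAPQQAPAQQAPAPQQAPAQQ one by one yields QQ APA QQ APA AP AP QQ APA QQ AP AP QQ APA QQ APA AP AP QQ APA QQ AP AP; concatenated:

QQAPAQQAPAAPAPQQAPAQQAPAPQQAPAQQAPAAPAPQQAPAQQAPAP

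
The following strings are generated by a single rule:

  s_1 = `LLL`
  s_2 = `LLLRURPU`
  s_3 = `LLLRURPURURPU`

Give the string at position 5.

LLLRURPURURPURURPURURPU

Each term is the previous one with RURPU appended.
From LLLRURPURURPU, 2 further steps: LLLRURPURURPU → LLLRURPURURPURURPU → (answer).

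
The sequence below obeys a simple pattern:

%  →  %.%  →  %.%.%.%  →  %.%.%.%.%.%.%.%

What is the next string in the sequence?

Each string is two copies of the previous one joined by '.'.
One more doubling of %.%.%.%.%.%.%.% gives the answer.

%.%.%.%.%.%.%.%.%.%.%.%.%.%.%.%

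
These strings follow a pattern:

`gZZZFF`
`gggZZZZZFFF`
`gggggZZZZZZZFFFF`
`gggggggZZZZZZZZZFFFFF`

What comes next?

Each string has the form g^{2n-1} Z^{2n+1} F^{n+1} (n = 1, 2, …).
Setting n = 5 gives 9, 11, 6 characters in each block.

gggggggggZZZZZZZZZZZFFFFFF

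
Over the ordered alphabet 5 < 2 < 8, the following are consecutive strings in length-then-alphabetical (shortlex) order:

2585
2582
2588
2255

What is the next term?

2252

The successor of 2255 increments the rightmost position that isn't already 8 and resets every position after it to 5.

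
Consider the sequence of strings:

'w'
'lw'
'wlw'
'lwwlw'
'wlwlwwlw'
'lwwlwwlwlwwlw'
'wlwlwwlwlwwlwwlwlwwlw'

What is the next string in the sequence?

From term 3 onward, concatenate the second-to-last term with the last: w·lw = wlw, lw·wlw = lwwlw, …
Continuing: lwwlwwlwlwwlw · wlwlwwlwlwwlwwlwlwwlw gives term 8.

lwwlwwlwlwwlwwlwlwwlwlwwlwwlwlwwlw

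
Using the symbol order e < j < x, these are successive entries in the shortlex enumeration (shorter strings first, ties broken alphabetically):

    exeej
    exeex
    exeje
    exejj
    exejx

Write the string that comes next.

The successor of exejx increments the rightmost position that isn't already x and resets every position after it to e.

exexe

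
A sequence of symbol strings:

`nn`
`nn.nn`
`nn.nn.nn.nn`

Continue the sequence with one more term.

Every step duplicates the string with '.' between the halves.
Doubling nn.nn.nn.nn with '.' between the halves:

nn.nn.nn.nn.nn.nn.nn.nn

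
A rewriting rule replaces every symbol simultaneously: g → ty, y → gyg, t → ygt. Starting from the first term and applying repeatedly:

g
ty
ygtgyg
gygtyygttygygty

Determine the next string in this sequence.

Replace each of the 15 characters of gygtyygttygygty in place — ty gyg ty ygt gyg gyg ty ygt ygt gyg ty gyg ty ygt gyg — and concatenate.

tygygtyygtgyggygtyygtygtgygtygygtyygtgyg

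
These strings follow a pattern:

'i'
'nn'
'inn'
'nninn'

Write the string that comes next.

From term 3 onward, concatenate the second-to-last term with the last: i·nn = inn, nn·inn = nninn, …
So term 5 is inn·nninn.

innnninn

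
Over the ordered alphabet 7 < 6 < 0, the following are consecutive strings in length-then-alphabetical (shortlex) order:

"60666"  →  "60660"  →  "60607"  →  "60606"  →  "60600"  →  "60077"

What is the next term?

The successor of 60077 increments the rightmost position that isn't already 0 and resets every position after it to 7.

60076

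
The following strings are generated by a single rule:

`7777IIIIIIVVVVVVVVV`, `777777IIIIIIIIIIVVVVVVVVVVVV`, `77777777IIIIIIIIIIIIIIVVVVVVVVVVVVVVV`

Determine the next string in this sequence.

7777777777IIIIIIIIIIIIIIIIIIVVVVVVVVVVVVVVVVVV

Each string has the form 7^{2n} I^{4n-2} V^{3n+3}, where the shown terms are n = 2, 3, 4.
For the next term, n = 5, so the run lengths are 10, 18, 18.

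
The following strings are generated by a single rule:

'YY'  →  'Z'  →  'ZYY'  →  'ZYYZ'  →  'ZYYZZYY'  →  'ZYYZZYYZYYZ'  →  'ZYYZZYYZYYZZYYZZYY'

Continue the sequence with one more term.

ZYYZZYYZYYZZYYZZYYZYYZZYYZYYZ

Each term (from the third on) is the previous term followed by the one before it: term 3 = Z·YY = ZYY.
Continuing: ZYYZZYYZYYZZYYZZYY · ZYYZZYYZYYZ gives term 8.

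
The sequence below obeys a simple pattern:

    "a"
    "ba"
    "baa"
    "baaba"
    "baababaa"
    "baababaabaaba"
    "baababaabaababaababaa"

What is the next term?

baababaabaababaababaabaababaabaaba

This is a Fibonacci-style word recurrence s(k) = s(k−1)·s(k−2): e.g. ba·a = baa.
The next term joins baababaabaababaababaa and baababaabaaba.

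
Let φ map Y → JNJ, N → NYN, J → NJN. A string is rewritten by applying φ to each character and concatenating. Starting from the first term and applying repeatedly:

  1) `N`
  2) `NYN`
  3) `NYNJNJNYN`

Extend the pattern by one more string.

NYNJNJNYNNJNNYNNJNNYNJNJNYN

Expanding NYNJNJNYN: N→NYN, Y→JNJ, N→NYN, J→NJN, N→NYN, J→NJN, N→NYN, Y→JNJ, N→NYN. Concatenated: NYN JNJ NYN NJN NYN NJN NYN JNJ NYN.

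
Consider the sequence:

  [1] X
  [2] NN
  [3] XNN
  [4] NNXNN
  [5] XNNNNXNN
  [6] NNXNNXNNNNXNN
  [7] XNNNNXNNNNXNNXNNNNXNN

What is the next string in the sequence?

From term 3 onward, concatenate the second-to-last term with the last: X·NN = XNN, NN·XNN = NNXNN, …
The next term joins NNXNNXNNNNXNN and XNNNNXNNNNXNNXNNNNXNN.

NNXNNXNNNNXNNXNNNNXNNNNXNNXNNNNXNN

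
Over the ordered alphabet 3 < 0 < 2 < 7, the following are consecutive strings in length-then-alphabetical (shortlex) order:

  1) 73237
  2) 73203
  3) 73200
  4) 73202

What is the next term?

The successor of 73202 increments the rightmost position that isn't already 7 and resets every position after it to 3.

73207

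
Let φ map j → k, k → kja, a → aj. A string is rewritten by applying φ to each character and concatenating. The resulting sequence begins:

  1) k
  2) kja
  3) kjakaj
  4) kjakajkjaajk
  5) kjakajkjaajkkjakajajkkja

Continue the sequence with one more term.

Applying the rule to each of the 24 symbols of kjakajkjaajkkjakajajkkja gives the pieces kja k aj kja aj k kja k aj aj k kja kja k aj kja aj k aj k kja kja k aj, which concatenate to the answer.

kjakajkjaajkkjakajajkkjakjakajkjaajkajkkjakjakaj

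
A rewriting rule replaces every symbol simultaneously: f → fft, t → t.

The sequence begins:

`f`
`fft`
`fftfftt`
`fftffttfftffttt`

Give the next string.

fftffttfftfftttfftffttfftfftttt

Replace each of the 15 characters of fftffttfftffttt in place — fft fft t fft fft t t fft fft t fft fft t t t — and concatenate.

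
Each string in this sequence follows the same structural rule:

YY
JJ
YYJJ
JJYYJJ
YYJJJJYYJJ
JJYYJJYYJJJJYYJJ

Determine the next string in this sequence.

YYJJJJYYJJJJYYJJYYJJJJYYJJ

This is a Fibonacci-style word recurrence s(k) = s(k−2)·s(k−1): e.g. YY·JJ = YYJJ.
So term 7 is YYJJJJYYJJ·JJYYJJYYJJJJYYJJ.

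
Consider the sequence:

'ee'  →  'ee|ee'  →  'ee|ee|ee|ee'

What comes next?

s(k+1) = s(k)·|·s(k) — each term doubles the last with '|' between the halves.
Doubling ee|ee|ee|ee with '|' between the halves:

ee|ee|ee|ee|ee|ee|ee|ee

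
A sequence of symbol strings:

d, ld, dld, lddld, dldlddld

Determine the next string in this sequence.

lddlddldlddld

Each term (from the third on) is the two preceding terms concatenated in order: term 3 = d·ld = dld.
Continuing: lddld · dldlddld gives term 6.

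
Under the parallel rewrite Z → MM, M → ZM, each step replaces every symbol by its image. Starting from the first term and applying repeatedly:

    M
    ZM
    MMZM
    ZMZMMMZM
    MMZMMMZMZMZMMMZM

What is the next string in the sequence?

Applying the rule to each of the 16 symbols of MMZMMMZMZMZMMMZM gives the pieces ZM ZM MM ZM ZM ZM MM ZM MM ZM MM ZM ZM ZM MM ZM, which concatenate to the answer.

ZMZMMMZMZMZMMMZMMMZMMMZMZMZMMMZM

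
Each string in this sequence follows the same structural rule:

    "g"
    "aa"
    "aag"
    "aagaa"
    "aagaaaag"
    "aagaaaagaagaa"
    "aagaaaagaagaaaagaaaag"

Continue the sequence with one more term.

Each term (from the third on) is the previous term followed by the one before it: term 3 = aa·g = aag.
So term 8 is aagaaaagaagaaaagaaaag·aagaaaagaagaa.

aagaaaagaagaaaagaaaagaagaaaagaagaa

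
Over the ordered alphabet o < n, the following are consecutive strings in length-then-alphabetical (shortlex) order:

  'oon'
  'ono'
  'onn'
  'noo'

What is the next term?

non

Treat noo as a base-2 numeral over the given alphabet and add one, carrying through any trailing n's.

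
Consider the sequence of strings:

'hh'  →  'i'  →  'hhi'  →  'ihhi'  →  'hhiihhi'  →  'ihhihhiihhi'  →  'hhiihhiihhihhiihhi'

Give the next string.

Each term (from the third on) is the two preceding terms concatenated in order: term 3 = hh·i = hhi.
So term 8 is ihhihhiihhi·hhiihhiihhihhiihhi.

ihhihhiihhihhiihhiihhihhiihhi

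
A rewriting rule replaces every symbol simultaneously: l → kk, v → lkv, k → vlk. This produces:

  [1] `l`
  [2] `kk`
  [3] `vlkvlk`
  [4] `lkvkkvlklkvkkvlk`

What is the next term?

kkvlklkvvlkvlklkvkkvlkkkvlklkvvlkvlklkvkkvlk

Applying the rule to each of the 16 symbols of lkvkkvlklkvkkvlk gives the pieces kk vlk lkv vlk vlk lkv kk vlk kk vlk lkv vlk vlk lkv kk vlk, which concatenate to the answer.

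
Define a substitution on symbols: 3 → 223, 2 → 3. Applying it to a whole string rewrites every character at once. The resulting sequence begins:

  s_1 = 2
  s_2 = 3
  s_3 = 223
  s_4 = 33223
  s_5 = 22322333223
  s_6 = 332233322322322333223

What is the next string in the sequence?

Replace each of the 21 characters of 332233322322322333223 in place — 223 223 3 3 223 223 223 3 3 223 3 3 223 3 3 223 223 223 3 3 223 — and concatenate.

2232233322322322333223332233322322322333223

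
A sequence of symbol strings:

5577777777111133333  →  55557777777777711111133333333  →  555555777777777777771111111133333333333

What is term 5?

55555555557777777777777777777711111111111133333333333333333

Reading off run lengths: 5 runs 2, 4, 6; 7 runs 8, 11, 14; 1 runs 4, 6, 8; 3 runs 5, 8, 11 — each is linear in n, where the shown terms are n = 2, 3, 4.
Setting n = 6 gives 10, 20, 12, 17 characters in each block.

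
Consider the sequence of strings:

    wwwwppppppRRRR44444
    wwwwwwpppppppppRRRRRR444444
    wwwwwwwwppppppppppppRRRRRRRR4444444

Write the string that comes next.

wwwwwwwwwwpppppppppppppppRRRRRRRRRR44444444

The n-th term is 2n w's then 3n p's then 2n R's then n+3 4's, where the shown terms are n = 2, 3, 4.
At n = 5 the blocks have lengths 10, 15, 10, 8.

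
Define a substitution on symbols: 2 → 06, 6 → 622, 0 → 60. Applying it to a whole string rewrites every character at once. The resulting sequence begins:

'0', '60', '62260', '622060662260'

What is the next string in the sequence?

Expanding 622060662260: 6→622, 2→06, 2→06, 0→60, 6→622, 0→60, 6→622, 6→622, 2→06, 2→06, 6→622, 0→60. Concatenated: 622 06 06 60 622 60 622 622 06 06 622 60.

62206066062260622622060662260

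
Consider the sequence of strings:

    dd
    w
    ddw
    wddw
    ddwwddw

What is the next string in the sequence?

wddwddwwddw

Each term (from the third on) is the two preceding terms concatenated in order: term 3 = dd·w = ddw.
The next term joins wddw and ddwwddw.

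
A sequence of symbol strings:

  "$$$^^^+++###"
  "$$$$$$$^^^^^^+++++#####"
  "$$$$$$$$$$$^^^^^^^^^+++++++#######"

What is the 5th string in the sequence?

The n-th term is 4n-1 $'s then 3n ^'s then 2n+1 +'s then 2n+1 #'s (n = 1, 2, …).
Setting n = 5 gives 19, 15, 11, 11 characters in each block.

$$$$$$$$$$$$$$$$$$$^^^^^^^^^^^^^^^+++++++++++###########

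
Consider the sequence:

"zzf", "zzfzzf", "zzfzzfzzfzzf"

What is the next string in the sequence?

zzfzzfzzfzzfzzfzzfzzfzzf

s(k+1) = s(k)·s(k) — each term doubles the last.
So the next term is two copies of zzfzzfzzfzzf.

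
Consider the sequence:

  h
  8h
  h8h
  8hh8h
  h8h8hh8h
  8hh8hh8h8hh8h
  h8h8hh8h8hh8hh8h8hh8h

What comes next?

8hh8hh8h8hh8hh8h8hh8h8hh8hh8h8hh8h

From term 3 onward, concatenate the second-to-last term with the last: h·8h = h8h, 8h·h8h = 8hh8h, …
Continuing: 8hh8hh8h8hh8h · h8h8hh8h8hh8hh8h8hh8h gives term 8.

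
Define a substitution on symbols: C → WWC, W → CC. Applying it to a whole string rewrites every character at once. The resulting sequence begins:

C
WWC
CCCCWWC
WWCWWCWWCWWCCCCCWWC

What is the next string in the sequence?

CCCCWWCCCCCWWCCCCCWWCCCCCWWCWWCWWCWWCWWCCCCCWWC

Replace each of the 19 characters of WWCWWCWWCWWCCCCCWWC in place — CC CC WWC CC CC WWC CC CC WWC CC CC WWC WWC WWC WWC WWC CC CC WWC — and concatenate.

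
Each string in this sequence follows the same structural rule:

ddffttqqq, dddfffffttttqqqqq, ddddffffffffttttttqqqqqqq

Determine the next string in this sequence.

Each string has the form d^{n+1} f^{3n-1} t^{2n} q^{2n+1} (n = 1, 2, …).
For the next term, n = 4, so the run lengths are 5, 11, 8, 9.

dddddfffffffffffttttttttqqqqqqqqq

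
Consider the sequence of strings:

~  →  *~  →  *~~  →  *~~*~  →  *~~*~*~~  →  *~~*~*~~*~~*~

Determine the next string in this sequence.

*~~*~*~~*~~*~*~~*~*~~

Each term (from the third on) is the previous term followed by the one before it: term 3 = *~·~ = *~~.
Continuing: *~~*~*~~*~~*~ · *~~*~*~~ gives term 7.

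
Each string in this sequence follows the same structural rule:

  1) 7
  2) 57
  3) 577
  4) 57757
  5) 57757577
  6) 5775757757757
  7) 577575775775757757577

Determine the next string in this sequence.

5775757757757577575775775757757757

From term 3 onward, concatenate the last term with the second-to-last: 57·7 = 577, 577·57 = 57757, …
The next term joins 577575775775757757577 and 5775757757757.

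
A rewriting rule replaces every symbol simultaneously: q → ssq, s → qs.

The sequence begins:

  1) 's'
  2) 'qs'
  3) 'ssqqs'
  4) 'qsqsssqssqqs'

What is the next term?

ssqqsssqqsqsqsssqqsqsssqssqqs

Apply φ to qsqsssqssqqs symbol by symbol: q→ssq, s→qs, q→ssq, s→qs, s→qs, s→qs, q→ssq, s→qs, s→qs, q→ssq, q→ssq, s→qs; joined: ssq qs ssq qs qs qs ssq qs qs ssq ssq qs.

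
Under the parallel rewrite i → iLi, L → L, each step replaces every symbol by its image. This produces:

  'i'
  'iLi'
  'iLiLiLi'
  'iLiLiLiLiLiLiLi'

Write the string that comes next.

Replace each of the 15 characters of iLiLiLiLiLiLiLi in place — iLi L iLi L iLi L iLi L iLi L iLi L iLi L iLi — and concatenate.

iLiLiLiLiLiLiLiLiLiLiLiLiLiLiLi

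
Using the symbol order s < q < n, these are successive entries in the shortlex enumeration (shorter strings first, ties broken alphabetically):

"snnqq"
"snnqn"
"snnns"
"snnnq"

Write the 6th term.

qssss

Stepping forward 2 times from snnnq: snnnq → snnnn, then the target.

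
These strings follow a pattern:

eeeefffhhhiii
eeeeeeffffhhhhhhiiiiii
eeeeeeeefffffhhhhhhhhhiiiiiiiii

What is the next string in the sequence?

eeeeeeeeeeffffffhhhhhhhhhhhhiiiiiiiiiiii

Each string has the form e^{2n+2} f^{n+2} h^{3n} i^{3n} (n = 1, 2, …).
At n = 4 the blocks have lengths 10, 6, 12, 12.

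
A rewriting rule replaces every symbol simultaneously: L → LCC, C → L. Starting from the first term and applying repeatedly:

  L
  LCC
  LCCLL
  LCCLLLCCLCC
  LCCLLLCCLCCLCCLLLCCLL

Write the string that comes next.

LCCLLLCCLCCLCCLLLCCLLLCCLLLCCLCCLCCLLLCCLCC

φ(LCCLLLCCLCCLCCLLLCCLL) expands symbol-by-symbol to LCC L L LCC LCC LCC L L LCC L L LCC L L LCC LCC LCC L L LCC LCC; joining the 21 pieces gives the next term.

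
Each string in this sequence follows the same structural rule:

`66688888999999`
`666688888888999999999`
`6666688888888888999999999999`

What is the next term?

66666688888888888888999999999999999

Term n consists of n+2 6's, followed by 3n+2 8's, followed by 3n+3 9's (n = 1, 2, …).
Setting n = 4 gives 6, 14, 15 characters in each block.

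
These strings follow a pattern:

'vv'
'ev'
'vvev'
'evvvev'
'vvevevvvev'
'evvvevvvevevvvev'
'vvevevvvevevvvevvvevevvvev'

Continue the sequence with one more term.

Each term (from the third on) is the two preceding terms concatenated in order: term 3 = vv·ev = vvev.
The next term joins evvvevvvevevvvev and vvevevvvevevvvevvvevevvvev.

evvvevvvevevvvevvvevevvvevevvvevvvevevvvev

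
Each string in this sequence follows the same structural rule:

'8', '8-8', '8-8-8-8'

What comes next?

Each string is two copies of the previous one joined by '-'.
Doubling 8-8-8-8 with '-' between the halves:

8-8-8-8-8-8-8-8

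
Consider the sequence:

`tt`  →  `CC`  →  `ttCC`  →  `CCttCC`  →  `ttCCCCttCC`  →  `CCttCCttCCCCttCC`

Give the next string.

ttCCCCttCCCCttCCttCCCCttCC

Each term (from the third on) is the two preceding terms concatenated in order: term 3 = tt·CC = ttCC.
The next term joins ttCCCCttCC and CCttCCttCCCCttCC.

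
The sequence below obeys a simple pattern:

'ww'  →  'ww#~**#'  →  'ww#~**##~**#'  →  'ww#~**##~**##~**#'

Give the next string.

Every step adds #~**# to the end: s(k+1) = s(k)·#~**#.
Applying this once more to ww#~**##~**##~**#:

ww#~**##~**##~**##~**#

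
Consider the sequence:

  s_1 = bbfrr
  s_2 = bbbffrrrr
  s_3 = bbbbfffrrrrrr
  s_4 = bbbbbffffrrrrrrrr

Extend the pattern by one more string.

Each string has the form b^{n+1} f^{n} r^{2n} (n = 1, 2, …).
At n = 5 the blocks have lengths 6, 5, 10.

bbbbbbfffffrrrrrrrrrr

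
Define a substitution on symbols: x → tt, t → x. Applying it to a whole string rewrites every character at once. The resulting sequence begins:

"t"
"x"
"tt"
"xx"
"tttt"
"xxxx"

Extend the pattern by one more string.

tttttttt

Rewriting each symbol of xxxx: x→tt, x→tt, x→tt, x→tt, which concatenates to tt tt tt tt.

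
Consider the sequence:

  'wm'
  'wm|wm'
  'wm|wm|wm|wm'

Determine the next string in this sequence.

s(k+1) = s(k)·|·s(k) — each term doubles the last with '|' between the halves.
Doubling wm|wm|wm|wm with '|' between the halves:

wm|wm|wm|wm|wm|wm|wm|wm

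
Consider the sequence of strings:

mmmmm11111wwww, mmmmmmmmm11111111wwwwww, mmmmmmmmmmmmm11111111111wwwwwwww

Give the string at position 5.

Reading off run lengths: m runs 5, 9, 13; 1 runs 5, 8, 11; w runs 4, 6, 8 — each is linear in n (n = 1, 2, …).
At n = 5 the blocks have lengths 21, 17, 12.

mmmmmmmmmmmmmmmmmmmmm11111111111111111wwwwwwwwwwww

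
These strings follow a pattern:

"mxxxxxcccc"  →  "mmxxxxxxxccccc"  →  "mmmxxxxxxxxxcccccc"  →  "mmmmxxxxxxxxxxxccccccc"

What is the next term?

The n-th term is n-1 m's then 2n+1 x's then n+2 c's, where the shown terms are n = 2, 3, 4, 5.
Setting n = 6 gives 5, 13, 8 characters in each block.

mmmmmxxxxxxxxxxxxxcccccccc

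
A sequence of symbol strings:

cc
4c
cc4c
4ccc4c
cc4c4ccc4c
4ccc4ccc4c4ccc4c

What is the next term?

Each term (from the third on) is the two preceding terms concatenated in order: term 3 = cc·4c = cc4c.
The next term joins cc4c4ccc4c and 4ccc4ccc4c4ccc4c.

cc4c4ccc4c4ccc4ccc4c4ccc4c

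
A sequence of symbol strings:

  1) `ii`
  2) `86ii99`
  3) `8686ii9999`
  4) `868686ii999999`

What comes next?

Every step adds 86 to the front and 99 to the end of the previous string.
One more step from 868686ii999999 gives the answer.

86868686ii99999999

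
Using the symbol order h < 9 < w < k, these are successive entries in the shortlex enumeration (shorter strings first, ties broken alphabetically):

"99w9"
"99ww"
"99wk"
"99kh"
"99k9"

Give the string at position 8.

9whh

Continuing the enumeration 3 steps past 99k9: 99k9 → 99kw → 99kk → (answer).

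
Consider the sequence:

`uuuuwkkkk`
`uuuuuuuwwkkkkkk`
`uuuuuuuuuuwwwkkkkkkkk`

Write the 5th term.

Reading off run lengths: u runs 4, 7, 10; w runs 1, 2, 3; k runs 4, 6, 8 — each is linear in n, where the shown terms are n = 2, 3, 4.
For term 5, n = 6, so the run lengths are 16, 5, 12.

uuuuuuuuuuuuuuuuwwwwwkkkkkkkkkkkk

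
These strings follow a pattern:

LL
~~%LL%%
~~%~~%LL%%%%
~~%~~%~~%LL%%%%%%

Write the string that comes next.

~~%~~%~~%~~%LL%%%%%%%%

s(k+1) = ~~%·s(k)·%%, so each term gains ~~% as a prefix and %% as a suffix.
One more step from ~~%~~%~~%LL%%%%%% gives the answer.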